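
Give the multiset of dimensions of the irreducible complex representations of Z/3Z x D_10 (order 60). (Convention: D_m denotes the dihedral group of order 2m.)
Dimensions: 1, 1, 1, 1, 1, 1, 1, 1, 1, 1, 1, 1, 2, 2, 2, 2, 2, 2, 2, 2, 2, 2, 2, 2

There are 24 irreducibles (= number of conjugacy classes). Their dimensions d_i satisfy sum d_i^2 = |G| = 60: 1 + 1 + 1 + 1 + 1 + 1 + 1 + 1 + 1 + 1 + 1 + 1 + 4 + 4 + 4 + 4 + 4 + 4 + 4 + 4 + 4 + 4 + 4 + 4 = 60. (For the product with Z/3Z: each of the 3 1-dim characters of Z/3Z tensors with each irrep of D_10, giving 3 copies of each D_10-dimension.)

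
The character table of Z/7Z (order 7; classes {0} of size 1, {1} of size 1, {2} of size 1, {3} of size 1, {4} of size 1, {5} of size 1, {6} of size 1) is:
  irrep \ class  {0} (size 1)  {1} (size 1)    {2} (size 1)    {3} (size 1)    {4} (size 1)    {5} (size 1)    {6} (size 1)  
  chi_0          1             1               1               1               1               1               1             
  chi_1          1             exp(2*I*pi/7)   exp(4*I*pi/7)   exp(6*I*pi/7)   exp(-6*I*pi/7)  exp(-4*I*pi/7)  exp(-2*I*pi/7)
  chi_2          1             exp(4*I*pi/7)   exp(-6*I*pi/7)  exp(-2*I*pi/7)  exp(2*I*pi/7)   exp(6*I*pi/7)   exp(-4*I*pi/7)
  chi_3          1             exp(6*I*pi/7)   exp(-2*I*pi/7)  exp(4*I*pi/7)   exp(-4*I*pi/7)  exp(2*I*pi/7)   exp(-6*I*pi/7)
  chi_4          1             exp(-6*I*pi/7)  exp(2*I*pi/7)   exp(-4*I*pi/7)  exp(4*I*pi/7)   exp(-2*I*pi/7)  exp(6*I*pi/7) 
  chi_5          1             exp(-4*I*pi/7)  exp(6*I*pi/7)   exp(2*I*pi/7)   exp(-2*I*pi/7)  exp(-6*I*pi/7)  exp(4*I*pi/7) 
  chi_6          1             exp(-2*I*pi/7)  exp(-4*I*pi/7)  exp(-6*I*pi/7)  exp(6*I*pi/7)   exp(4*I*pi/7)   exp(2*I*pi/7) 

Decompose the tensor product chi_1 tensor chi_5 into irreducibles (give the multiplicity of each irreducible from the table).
chi_1 tensor chi_5 = chi_6 (all other irreducibles have multiplicity 0).

Why: The character of a tensor product is the pointwise product (chi_1 * chi_5)(C) = chi_1(C) * chi_5(C):
  {0}: (1)*(1), {1}: (exp(2*I*pi/7))*(exp(-4*I*pi/7)), {2}: (exp(4*I*pi/7))*(exp(6*I*pi/7)), {3}: (exp(6*I*pi/7))*(exp(2*I*pi/7)), {4}: (exp(-6*I*pi/7))*(exp(-2*I*pi/7)), {5}: (exp(-4*I*pi/7))*(exp(-6*I*pi/7)), {6}: (exp(-2*I*pi/7))*(exp(4*I*pi/7))
so (chi_1 * chi_5) takes values
  {0} -> 1, {1} -> exp(-2*I*pi/7), {2} -> exp(-4*I*pi/7), {3} -> exp(-6*I*pi/7), {4} -> exp(6*I*pi/7), {5} -> exp(4*I*pi/7), {6} -> exp(2*I*pi/7).
Now take the inner product of this character with each irreducible chi from the table, <chi_1*chi_5, chi> = (1/7) sum_C |C| (chi_1*chi_5)(C) conj(chi(C)):
  <chi_1*chi_5, chi_0> = (1/7)[1*(1)*conj(1) + 1*(exp(-2*I*pi/7))*conj(1) + 1*(exp(-4*I*pi/7))*conj(1) + 1*(exp(-6*I*pi/7))*conj(1) + 1*(exp(6*I*pi/7))*conj(1) + 1*(exp(4*I*pi/7))*conj(1) + 1*(exp(2*I*pi/7))*conj(1)]
      = (1/7)[(1) + (exp(-2*I*pi/7)) + (exp(-4*I*pi/7)) + (exp(-6*I*pi/7)) + (exp(6*I*pi/7)) + (exp(4*I*pi/7)) + (exp(2*I*pi/7))] = 0/7 = 0
  <chi_1*chi_5, chi_1> = (1/7)[1*(1)*conj(1) + 1*(exp(-2*I*pi/7))*conj(exp(2*I*pi/7)) + 1*(exp(-4*I*pi/7))*conj(exp(4*I*pi/7)) + 1*(exp(-6*I*pi/7))*conj(exp(6*I*pi/7)) + 1*(exp(6*I*pi/7))*conj(exp(-6*I*pi/7)) + 1*(exp(4*I*pi/7))*conj(exp(-4*I*pi/7)) + 1*(exp(2*I*pi/7))*conj(exp(-2*I*pi/7))]
      = (1/7)[(1) + (exp(-4*I*pi/7)) + (exp(6*I*pi/7)) + (exp(2*I*pi/7)) + (exp(-2*I*pi/7)) + (exp(-6*I*pi/7)) + (exp(4*I*pi/7))] = 0/7 = 0
  <chi_1*chi_5, chi_2> = (1/7)[1*(1)*conj(1) + 1*(exp(-2*I*pi/7))*conj(exp(4*I*pi/7)) + 1*(exp(-4*I*pi/7))*conj(exp(-6*I*pi/7)) + 1*(exp(-6*I*pi/7))*conj(exp(-2*I*pi/7)) + 1*(exp(6*I*pi/7))*conj(exp(2*I*pi/7)) + 1*(exp(4*I*pi/7))*conj(exp(6*I*pi/7)) + 1*(exp(2*I*pi/7))*conj(exp(-4*I*pi/7))]
      = (1/7)[(1) + (exp(-6*I*pi/7)) + (exp(2*I*pi/7)) + (exp(-4*I*pi/7)) + (exp(4*I*pi/7)) + (exp(-2*I*pi/7)) + (exp(6*I*pi/7))] = 0/7 = 0
  <chi_1*chi_5, chi_3> = (1/7)[1*(1)*conj(1) + 1*(exp(-2*I*pi/7))*conj(exp(6*I*pi/7)) + 1*(exp(-4*I*pi/7))*conj(exp(-2*I*pi/7)) + 1*(exp(-6*I*pi/7))*conj(exp(4*I*pi/7)) + 1*(exp(6*I*pi/7))*conj(exp(-4*I*pi/7)) + 1*(exp(4*I*pi/7))*conj(exp(2*I*pi/7)) + 1*(exp(2*I*pi/7))*conj(exp(-6*I*pi/7))]
      = (1/7)[(1) + (exp(6*I*pi/7)) + (exp(-2*I*pi/7)) + (exp(4*I*pi/7)) + (exp(-4*I*pi/7)) + (exp(2*I*pi/7)) + (exp(-6*I*pi/7))] = 0/7 = 0
  <chi_1*chi_5, chi_4> = (1/7)[1*(1)*conj(1) + 1*(exp(-2*I*pi/7))*conj(exp(-6*I*pi/7)) + 1*(exp(-4*I*pi/7))*conj(exp(2*I*pi/7)) + 1*(exp(-6*I*pi/7))*conj(exp(-4*I*pi/7)) + 1*(exp(6*I*pi/7))*conj(exp(4*I*pi/7)) + 1*(exp(4*I*pi/7))*conj(exp(-2*I*pi/7)) + 1*(exp(2*I*pi/7))*conj(exp(6*I*pi/7))]
      = (1/7)[(1) + (exp(4*I*pi/7)) + (exp(-6*I*pi/7)) + (exp(-2*I*pi/7)) + (exp(2*I*pi/7)) + (exp(6*I*pi/7)) + (exp(-4*I*pi/7))] = 0/7 = 0
  <chi_1*chi_5, chi_5> = (1/7)[1*(1)*conj(1) + 1*(exp(-2*I*pi/7))*conj(exp(-4*I*pi/7)) + 1*(exp(-4*I*pi/7))*conj(exp(6*I*pi/7)) + 1*(exp(-6*I*pi/7))*conj(exp(2*I*pi/7)) + 1*(exp(6*I*pi/7))*conj(exp(-2*I*pi/7)) + 1*(exp(4*I*pi/7))*conj(exp(-6*I*pi/7)) + 1*(exp(2*I*pi/7))*conj(exp(4*I*pi/7))]
      = (1/7)[(1) + (exp(2*I*pi/7)) + (exp(4*I*pi/7)) + (exp(6*I*pi/7)) + (exp(-6*I*pi/7)) + (exp(-4*I*pi/7)) + (exp(-2*I*pi/7))] = 0/7 = 0
  <chi_1*chi_5, chi_6> = (1/7)[1*(1)*conj(1) + 1*(exp(-2*I*pi/7))*conj(exp(-2*I*pi/7)) + 1*(exp(-4*I*pi/7))*conj(exp(-4*I*pi/7)) + 1*(exp(-6*I*pi/7))*conj(exp(-6*I*pi/7)) + 1*(exp(6*I*pi/7))*conj(exp(6*I*pi/7)) + 1*(exp(4*I*pi/7))*conj(exp(4*I*pi/7)) + 1*(exp(2*I*pi/7))*conj(exp(2*I*pi/7))]
      = (1/7)[(1) + (1) + (1) + (1) + (1) + (1) + (1)] = 7/7 = 1
(Exp terms are combined using exp(i*s)*conj(exp(i*t)) = exp(i*(s-t)), and sums of them are collapsed using the identity that for every m > 1 the m distinct m-th roots of unity sum to 0, e.g. 1 + exp(2*I*pi/3) + exp(-2*I*pi/3) = 0.)
Hence the multiplicities are chi_6: 1. Dimension check: dim(chi_1)*dim(chi_5) = 1*1 = 1 and sum (mult * dim) = 1*1 = 1.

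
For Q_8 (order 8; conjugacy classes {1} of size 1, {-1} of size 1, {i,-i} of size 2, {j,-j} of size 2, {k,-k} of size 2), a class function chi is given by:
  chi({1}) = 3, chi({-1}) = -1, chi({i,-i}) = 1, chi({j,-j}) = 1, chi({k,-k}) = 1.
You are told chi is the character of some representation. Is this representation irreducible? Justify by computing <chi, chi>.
Not irreducible (reducible): <chi, chi> = 2 > 1.

Why: <chi, chi> = (1/|G|) sum_C |C| * |chi(C)|^2 = (1/8)[1*|3|^2 + 1*|-1|^2 + 2*|1|^2 + 2*|1|^2 + 2*|1|^2]
  = (1/8)[(9) + (1) + (2) + (2) + (2)] = 16/8 = 2.
A character is irreducible iff <chi, chi> = 1, so this representation is reducible.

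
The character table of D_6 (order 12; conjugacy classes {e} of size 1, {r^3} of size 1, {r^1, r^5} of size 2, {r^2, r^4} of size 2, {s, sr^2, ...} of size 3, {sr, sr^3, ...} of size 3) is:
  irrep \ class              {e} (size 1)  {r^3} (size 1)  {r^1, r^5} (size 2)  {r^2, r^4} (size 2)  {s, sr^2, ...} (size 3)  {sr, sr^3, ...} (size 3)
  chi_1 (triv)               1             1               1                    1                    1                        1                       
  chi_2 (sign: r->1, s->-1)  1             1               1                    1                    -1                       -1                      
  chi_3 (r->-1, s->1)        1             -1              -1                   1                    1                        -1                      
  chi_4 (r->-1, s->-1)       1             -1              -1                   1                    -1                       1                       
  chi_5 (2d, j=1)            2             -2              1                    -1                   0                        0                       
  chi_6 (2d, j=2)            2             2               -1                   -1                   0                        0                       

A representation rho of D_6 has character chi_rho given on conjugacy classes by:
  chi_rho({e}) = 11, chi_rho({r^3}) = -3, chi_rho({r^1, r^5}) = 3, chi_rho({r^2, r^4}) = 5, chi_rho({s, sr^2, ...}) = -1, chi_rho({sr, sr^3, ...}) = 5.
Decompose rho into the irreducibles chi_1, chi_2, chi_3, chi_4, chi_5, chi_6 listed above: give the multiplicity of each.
Multiplicities: chi_1: 3, chi_2: 1, chi_3: 0, chi_4: 3, chi_5: 2, chi_6: 0.

Working: Use <chi_rho, chi> = (1/|G|) sum_C |C| * chi_rho(C) * conj(chi(C)) with |G| = 12 for each irreducible chi in the table:
  <chi_rho, chi_1> = (1/12)[1*(11)*conj(1) + 1*(-3)*conj(1) + 2*(3)*conj(1) + 2*(5)*conj(1) + 3*(-1)*conj(1) + 3*(5)*conj(1)]
      = (1/12)[(11) + (-3) + (6) + (10) + (-3) + (15)] = 36/12 = 3
  <chi_rho, chi_2> = (1/12)[1*(11)*conj(1) + 1*(-3)*conj(1) + 2*(3)*conj(1) + 2*(5)*conj(1) + 3*(-1)*conj(-1) + 3*(5)*conj(-1)]
      = (1/12)[(11) + (-3) + (6) + (10) + (3) + (-15)] = 12/12 = 1
  <chi_rho, chi_3> = (1/12)[1*(11)*conj(1) + 1*(-3)*conj(-1) + 2*(3)*conj(-1) + 2*(5)*conj(1) + 3*(-1)*conj(1) + 3*(5)*conj(-1)]
      = (1/12)[(11) + (3) + (-6) + (10) + (-3) + (-15)] = 0/12 = 0
  <chi_rho, chi_4> = (1/12)[1*(11)*conj(1) + 1*(-3)*conj(-1) + 2*(3)*conj(-1) + 2*(5)*conj(1) + 3*(-1)*conj(-1) + 3*(5)*conj(1)]
      = (1/12)[(11) + (3) + (-6) + (10) + (3) + (15)] = 36/12 = 3
  <chi_rho, chi_5> = (1/12)[1*(11)*conj(2) + 1*(-3)*conj(-2) + 2*(3)*conj(1) + 2*(5)*conj(-1) + 3*(-1)*conj(0) + 3*(5)*conj(0)]
      = (1/12)[(22) + (6) + (6) + (-10) + (0) + (0)] = 24/12 = 2
  <chi_rho, chi_6> = (1/12)[1*(11)*conj(2) + 1*(-3)*conj(2) + 2*(3)*conj(-1) + 2*(5)*conj(-1) + 3*(-1)*conj(0) + 3*(5)*conj(0)]
      = (1/12)[(22) + (-6) + (-6) + (-10) + (0) + (0)] = 0/12 = 0
Dimension check: dim(rho) = sum (mult * dim) = 3*1 + 1*1 + 0*1 + 3*1 + 2*2 + 0*2 = 11 = chi_rho(e) = 11.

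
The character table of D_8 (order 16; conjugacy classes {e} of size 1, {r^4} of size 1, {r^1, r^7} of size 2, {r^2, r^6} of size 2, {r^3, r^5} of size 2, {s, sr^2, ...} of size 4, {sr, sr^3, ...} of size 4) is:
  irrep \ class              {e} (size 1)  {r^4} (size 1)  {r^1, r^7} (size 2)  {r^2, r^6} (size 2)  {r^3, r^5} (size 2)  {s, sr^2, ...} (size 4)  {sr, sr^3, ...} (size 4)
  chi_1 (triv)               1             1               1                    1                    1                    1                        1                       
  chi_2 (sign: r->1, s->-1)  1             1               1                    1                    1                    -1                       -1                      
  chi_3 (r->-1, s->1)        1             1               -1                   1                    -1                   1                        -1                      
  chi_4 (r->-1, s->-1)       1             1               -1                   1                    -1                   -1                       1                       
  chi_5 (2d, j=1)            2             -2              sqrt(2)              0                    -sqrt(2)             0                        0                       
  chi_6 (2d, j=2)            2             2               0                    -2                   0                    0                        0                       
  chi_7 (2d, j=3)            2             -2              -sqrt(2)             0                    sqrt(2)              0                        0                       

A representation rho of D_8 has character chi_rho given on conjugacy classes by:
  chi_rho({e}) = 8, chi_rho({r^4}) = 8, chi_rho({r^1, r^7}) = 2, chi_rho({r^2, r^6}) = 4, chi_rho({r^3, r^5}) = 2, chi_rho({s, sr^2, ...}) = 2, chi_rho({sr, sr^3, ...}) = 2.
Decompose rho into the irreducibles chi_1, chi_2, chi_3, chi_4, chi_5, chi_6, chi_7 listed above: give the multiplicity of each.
Multiplicities: chi_1: 3, chi_2: 1, chi_3: 1, chi_4: 1, chi_5: 0, chi_6: 1, chi_7: 0.

Justification: Use <chi_rho, chi> = (1/|G|) sum_C |C| * chi_rho(C) * conj(chi(C)) with |G| = 16 for each irreducible chi in the table:
  <chi_rho, chi_1> = (1/16)[1*(8)*conj(1) + 1*(8)*conj(1) + 2*(2)*conj(1) + 2*(4)*conj(1) + 2*(2)*conj(1) + 4*(2)*conj(1) + 4*(2)*conj(1)]
      = (1/16)[(8) + (8) + (4) + (8) + (4) + (8) + (8)] = 48/16 = 3
  <chi_rho, chi_2> = (1/16)[1*(8)*conj(1) + 1*(8)*conj(1) + 2*(2)*conj(1) + 2*(4)*conj(1) + 2*(2)*conj(1) + 4*(2)*conj(-1) + 4*(2)*conj(-1)]
      = (1/16)[(8) + (8) + (4) + (8) + (4) + (-8) + (-8)] = 16/16 = 1
  <chi_rho, chi_3> = (1/16)[1*(8)*conj(1) + 1*(8)*conj(1) + 2*(2)*conj(-1) + 2*(4)*conj(1) + 2*(2)*conj(-1) + 4*(2)*conj(1) + 4*(2)*conj(-1)]
      = (1/16)[(8) + (8) + (-4) + (8) + (-4) + (8) + (-8)] = 16/16 = 1
  <chi_rho, chi_4> = (1/16)[1*(8)*conj(1) + 1*(8)*conj(1) + 2*(2)*conj(-1) + 2*(4)*conj(1) + 2*(2)*conj(-1) + 4*(2)*conj(-1) + 4*(2)*conj(1)]
      = (1/16)[(8) + (8) + (-4) + (8) + (-4) + (-8) + (8)] = 16/16 = 1
  <chi_rho, chi_5> = (1/16)[1*(8)*conj(2) + 1*(8)*conj(-2) + 2*(2)*conj(sqrt(2)) + 2*(4)*conj(0) + 2*(2)*conj(-sqrt(2)) + 4*(2)*conj(0) + 4*(2)*conj(0)]
      = (1/16)[(16) + (-16) + (4*sqrt(2)) + (0) + (-4*sqrt(2)) + (0) + (0)] = 0/16 = 0
  <chi_rho, chi_6> = (1/16)[1*(8)*conj(2) + 1*(8)*conj(2) + 2*(2)*conj(0) + 2*(4)*conj(-2) + 2*(2)*conj(0) + 4*(2)*conj(0) + 4*(2)*conj(0)]
      = (1/16)[(16) + (16) + (0) + (-16) + (0) + (0) + (0)] = 16/16 = 1
  <chi_rho, chi_7> = (1/16)[1*(8)*conj(2) + 1*(8)*conj(-2) + 2*(2)*conj(-sqrt(2)) + 2*(4)*conj(0) + 2*(2)*conj(sqrt(2)) + 4*(2)*conj(0) + 4*(2)*conj(0)]
      = (1/16)[(16) + (-16) + (-4*sqrt(2)) + (0) + (4*sqrt(2)) + (0) + (0)] = 0/16 = 0
Dimension check: dim(rho) = sum (mult * dim) = 3*1 + 1*1 + 1*1 + 1*1 + 0*2 + 1*2 + 0*2 = 8 = chi_rho(e) = 8.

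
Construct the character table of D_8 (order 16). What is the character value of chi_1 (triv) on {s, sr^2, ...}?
Conjugacy classes: {e} of size 1, {r^4} of size 1, {r^1, r^7} of size 2, {r^2, r^6} of size 2, {r^3, r^5} of size 2, {s, sr^2, ...} of size 4, {sr, sr^3, ...} of size 4.
Character table:
  irrep \ class              {e} (size 1)  {r^4} (size 1)  {r^1, r^7} (size 2)  {r^2, r^6} (size 2)  {r^3, r^5} (size 2)  {s, sr^2, ...} (size 4)  {sr, sr^3, ...} (size 4)
  chi_1 (triv)               1             1               1                    1                    1                    1                        1                       
  chi_2 (sign: r->1, s->-1)  1             1               1                    1                    1                    -1                       -1                      
  chi_3 (r->-1, s->1)        1             1               -1                   1                    -1                   1                        -1                      
  chi_4 (r->-1, s->-1)       1             1               -1                   1                    -1                   -1                       1                       
  chi_5 (2d, j=1)            2             -2              sqrt(2)              0                    -sqrt(2)             0                        0                       
  chi_6 (2d, j=2)            2             2               0                    -2                   0                    0                        0                       
  chi_7 (2d, j=3)            2             -2              -sqrt(2)             0                    sqrt(2)              0                        0                       

Spot check: chi_1 (triv) on {s, sr^2, ...} = 1.

Explanation: D_8 has order 2*8 = 16 with 7 conjugacy classes, hence 7 irreducibles. Sum of squared dims 1 + 1 + 1 + 1 + 4 + 4 + 4 = 16 = |G|. Linear characters come from the abelianisation; the 2-dimensional irreps have character r^k -> 2*cos(2*pi*j*k/8), reflections -> 0.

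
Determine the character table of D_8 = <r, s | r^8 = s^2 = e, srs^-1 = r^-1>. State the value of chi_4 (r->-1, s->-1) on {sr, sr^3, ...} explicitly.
Conjugacy classes: {e} of size 1, {r^4} of size 1, {r^1, r^7} of size 2, {r^2, r^6} of size 2, {r^3, r^5} of size 2, {s, sr^2, ...} of size 4, {sr, sr^3, ...} of size 4.
Character table:
  irrep \ class              {e} (size 1)  {r^4} (size 1)  {r^1, r^7} (size 2)  {r^2, r^6} (size 2)  {r^3, r^5} (size 2)  {s, sr^2, ...} (size 4)  {sr, sr^3, ...} (size 4)
  chi_1 (triv)               1             1               1                    1                    1                    1                        1                       
  chi_2 (sign: r->1, s->-1)  1             1               1                    1                    1                    -1                       -1                      
  chi_3 (r->-1, s->1)        1             1               -1                   1                    -1                   1                        -1                      
  chi_4 (r->-1, s->-1)       1             1               -1                   1                    -1                   -1                       1                       
  chi_5 (2d, j=1)            2             -2              sqrt(2)              0                    -sqrt(2)             0                        0                       
  chi_6 (2d, j=2)            2             2               0                    -2                   0                    0                        0                       
  chi_7 (2d, j=3)            2             -2              -sqrt(2)             0                    sqrt(2)              0                        0                       

Spot check: chi_4 (r->-1, s->-1) on {sr, sr^3, ...} = 1.

Solution. D_8 has order 2*8 = 16 with 7 conjugacy classes, hence 7 irreducibles. Sum of squared dims 1 + 1 + 1 + 1 + 4 + 4 + 4 = 16 = |G|. Linear characters come from the abelianisation; the 2-dimensional irreps have character r^k -> 2*cos(2*pi*j*k/8), reflections -> 0.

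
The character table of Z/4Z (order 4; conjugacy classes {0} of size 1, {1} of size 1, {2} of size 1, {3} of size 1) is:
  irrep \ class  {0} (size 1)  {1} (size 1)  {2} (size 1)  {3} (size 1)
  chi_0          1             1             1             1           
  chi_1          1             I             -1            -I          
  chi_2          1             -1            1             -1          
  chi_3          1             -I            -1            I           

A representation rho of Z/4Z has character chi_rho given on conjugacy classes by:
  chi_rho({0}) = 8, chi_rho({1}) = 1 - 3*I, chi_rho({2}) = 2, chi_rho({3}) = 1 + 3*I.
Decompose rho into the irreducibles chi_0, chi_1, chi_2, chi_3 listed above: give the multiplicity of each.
Multiplicities: chi_0: 3, chi_1: 0, chi_2: 2, chi_3: 3.

Derivation: Use <chi_rho, chi> = (1/|G|) sum_C |C| * chi_rho(C) * conj(chi(C)) with |G| = 4 for each irreducible chi in the table:
  <chi_rho, chi_0> = (1/4)[1*(8)*conj(1) + 1*(1 - 3*I)*conj(1) + 1*(2)*conj(1) + 1*(1 + 3*I)*conj(1)]
      = (1/4)[(8) + (1 - 3*I) + (2) + (1 + 3*I)] = 12/4 = 3
  <chi_rho, chi_1> = (1/4)[1*(8)*conj(1) + 1*(1 - 3*I)*conj(I) + 1*(2)*conj(-1) + 1*(1 + 3*I)*conj(-I)]
      = (1/4)[(8) + (-3 - I) + (-2) + (-3 + I)] = 0/4 = 0
  <chi_rho, chi_2> = (1/4)[1*(8)*conj(1) + 1*(1 - 3*I)*conj(-1) + 1*(2)*conj(1) + 1*(1 + 3*I)*conj(-1)]
      = (1/4)[(8) + (-1 + 3*I) + (2) + (-1 - 3*I)] = 8/4 = 2
  <chi_rho, chi_3> = (1/4)[1*(8)*conj(1) + 1*(1 - 3*I)*conj(-I) + 1*(2)*conj(-1) + 1*(1 + 3*I)*conj(I)]
      = (1/4)[(8) + (3 + I) + (-2) + (3 - I)] = 12/4 = 3
(Exp terms are combined using exp(i*s)*conj(exp(i*t)) = exp(i*(s-t)), and sums of them are collapsed using the identity that for every m > 1 the m distinct m-th roots of unity sum to 0, e.g. 1 + exp(2*I*pi/3) + exp(-2*I*pi/3) = 0.)
Dimension check: dim(rho) = sum (mult * dim) = 3*1 + 0*1 + 2*1 + 3*1 = 8 = chi_rho(e) = 8.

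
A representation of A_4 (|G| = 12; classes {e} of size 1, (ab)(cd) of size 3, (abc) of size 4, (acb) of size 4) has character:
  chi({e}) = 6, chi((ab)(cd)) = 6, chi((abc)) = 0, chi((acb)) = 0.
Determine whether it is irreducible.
Not irreducible (reducible): <chi, chi> = 12 > 1.

<chi, chi> = (1/|G|) sum_C |C| * |chi(C)|^2 = (1/12)[1*|6|^2 + 3*|6|^2 + 4*|0|^2 + 4*|0|^2]
  = (1/12)[(36) + (108) + (0) + (0)] = 144/12 = 12.
(Exp terms are combined using exp(i*s)*conj(exp(i*t)) = exp(i*(s-t)), and sums of them are collapsed using the identity that for every m > 1 the m distinct m-th roots of unity sum to 0, e.g. 1 + exp(2*I*pi/3) + exp(-2*I*pi/3) = 0.)
A character is irreducible iff <chi, chi> = 1, so this representation is reducible.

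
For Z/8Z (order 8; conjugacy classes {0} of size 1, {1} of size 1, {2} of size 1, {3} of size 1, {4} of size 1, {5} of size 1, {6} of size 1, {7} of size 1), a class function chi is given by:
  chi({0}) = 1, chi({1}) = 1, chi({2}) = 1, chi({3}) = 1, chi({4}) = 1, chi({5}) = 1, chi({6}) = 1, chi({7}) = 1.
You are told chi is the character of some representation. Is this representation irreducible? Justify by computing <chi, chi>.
Irreducible: <chi, chi> = 1.

Proof sketch: <chi, chi> = (1/|G|) sum_C |C| * |chi(C)|^2 = (1/8)[1*|1|^2 + 1*|1|^2 + 1*|1|^2 + 1*|1|^2 + 1*|1|^2 + 1*|1|^2 + 1*|1|^2 + 1*|1|^2]
  = (1/8)[(1) + (1) + (1) + (1) + (1) + (1) + (1) + (1)] = 8/8 = 1.
(Exp terms are combined using exp(i*s)*conj(exp(i*t)) = exp(i*(s-t)), and sums of them are collapsed using the identity that for every m > 1 the m distinct m-th roots of unity sum to 0, e.g. 1 + exp(2*I*pi/3) + exp(-2*I*pi/3) = 0.)
A character is irreducible iff <chi, chi> = 1, so this representation is irreducible.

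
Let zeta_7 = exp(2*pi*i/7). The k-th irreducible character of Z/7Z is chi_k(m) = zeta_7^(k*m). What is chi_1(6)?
chi_1(6) = zeta_7^6 = exp(-2*I*pi/7)

Justification: chi_1(6) = zeta_7^(1*6) = zeta_7^6. Since zeta_7^7 = 1, this equals zeta_7^6 = exp(2*pi*i*6/7) = exp(-2*I*pi/7).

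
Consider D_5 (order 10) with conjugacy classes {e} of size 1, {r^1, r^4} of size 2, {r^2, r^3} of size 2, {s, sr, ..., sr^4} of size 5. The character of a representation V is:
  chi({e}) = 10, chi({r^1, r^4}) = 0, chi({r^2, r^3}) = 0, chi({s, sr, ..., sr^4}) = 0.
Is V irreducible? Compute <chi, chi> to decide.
Not irreducible (reducible): <chi, chi> = 10 > 1.

Working: <chi, chi> = (1/|G|) sum_C |C| * |chi(C)|^2 = (1/10)[1*|10|^2 + 2*|0|^2 + 2*|0|^2 + 5*|0|^2]
  = (1/10)[(100) + (0) + (0) + (0)] = 100/10 = 10.
A character is irreducible iff <chi, chi> = 1, so this representation is reducible.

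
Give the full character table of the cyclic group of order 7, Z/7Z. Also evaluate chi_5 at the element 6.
Character table of Z/7Z (irreps indexed chi_0,...,chi_6 with chi_k(m) = zeta_7^(k*m), zeta_7 = exp(2*pi*i/7)):
  irrep \ class  {0} (size 1)  {1} (size 1)    {2} (size 1)    {3} (size 1)    {4} (size 1)    {5} (size 1)    {6} (size 1)  
  chi_0          1             1               1               1               1               1               1             
  chi_1          1             exp(2*I*pi/7)   exp(4*I*pi/7)   exp(6*I*pi/7)   exp(-6*I*pi/7)  exp(-4*I*pi/7)  exp(-2*I*pi/7)
  chi_2          1             exp(4*I*pi/7)   exp(-6*I*pi/7)  exp(-2*I*pi/7)  exp(2*I*pi/7)   exp(6*I*pi/7)   exp(-4*I*pi/7)
  chi_3          1             exp(6*I*pi/7)   exp(-2*I*pi/7)  exp(4*I*pi/7)   exp(-4*I*pi/7)  exp(2*I*pi/7)   exp(-6*I*pi/7)
  chi_4          1             exp(-6*I*pi/7)  exp(2*I*pi/7)   exp(-4*I*pi/7)  exp(4*I*pi/7)   exp(-2*I*pi/7)  exp(6*I*pi/7) 
  chi_5          1             exp(-4*I*pi/7)  exp(6*I*pi/7)   exp(2*I*pi/7)   exp(-2*I*pi/7)  exp(-6*I*pi/7)  exp(4*I*pi/7) 
  chi_6          1             exp(-2*I*pi/7)  exp(-4*I*pi/7)  exp(-6*I*pi/7)  exp(6*I*pi/7)   exp(4*I*pi/7)   exp(2*I*pi/7) 

Spot check: chi_5(6) = zeta_7^(5*6) = zeta_7^30 = exp(4*I*pi/7).

Explanation: Z/7Z is abelian, so all 7 irreducible complex representations are 1-dimensional. They are given by chi_k(m) = zeta_7^(k*m) for k = 0,...,6. Row orthogonality: sum_m chi_k(m) conj(chi_l(m)) = 7 * [k = l].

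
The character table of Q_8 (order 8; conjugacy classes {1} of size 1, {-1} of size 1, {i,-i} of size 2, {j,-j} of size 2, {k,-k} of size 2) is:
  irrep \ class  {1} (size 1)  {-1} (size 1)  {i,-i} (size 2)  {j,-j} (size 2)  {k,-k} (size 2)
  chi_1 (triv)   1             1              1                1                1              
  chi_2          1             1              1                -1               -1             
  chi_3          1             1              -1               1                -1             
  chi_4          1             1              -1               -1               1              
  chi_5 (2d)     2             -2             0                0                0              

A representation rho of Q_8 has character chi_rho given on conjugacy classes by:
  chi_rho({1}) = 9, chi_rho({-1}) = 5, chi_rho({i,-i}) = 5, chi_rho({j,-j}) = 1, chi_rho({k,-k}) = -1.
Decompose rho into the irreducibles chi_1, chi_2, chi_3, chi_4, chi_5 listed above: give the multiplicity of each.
Multiplicities: chi_1: 3, chi_2: 3, chi_3: 1, chi_4: 0, chi_5: 1.

Derivation: Use <chi_rho, chi> = (1/|G|) sum_C |C| * chi_rho(C) * conj(chi(C)) with |G| = 8 for each irreducible chi in the table:
  <chi_rho, chi_1> = (1/8)[1*(9)*conj(1) + 1*(5)*conj(1) + 2*(5)*conj(1) + 2*(1)*conj(1) + 2*(-1)*conj(1)]
      = (1/8)[(9) + (5) + (10) + (2) + (-2)] = 24/8 = 3
  <chi_rho, chi_2> = (1/8)[1*(9)*conj(1) + 1*(5)*conj(1) + 2*(5)*conj(1) + 2*(1)*conj(-1) + 2*(-1)*conj(-1)]
      = (1/8)[(9) + (5) + (10) + (-2) + (2)] = 24/8 = 3
  <chi_rho, chi_3> = (1/8)[1*(9)*conj(1) + 1*(5)*conj(1) + 2*(5)*conj(-1) + 2*(1)*conj(1) + 2*(-1)*conj(-1)]
      = (1/8)[(9) + (5) + (-10) + (2) + (2)] = 8/8 = 1
  <chi_rho, chi_4> = (1/8)[1*(9)*conj(1) + 1*(5)*conj(1) + 2*(5)*conj(-1) + 2*(1)*conj(-1) + 2*(-1)*conj(1)]
      = (1/8)[(9) + (5) + (-10) + (-2) + (-2)] = 0/8 = 0
  <chi_rho, chi_5> = (1/8)[1*(9)*conj(2) + 1*(5)*conj(-2) + 2*(5)*conj(0) + 2*(1)*conj(0) + 2*(-1)*conj(0)]
      = (1/8)[(18) + (-10) + (0) + (0) + (0)] = 8/8 = 1
Dimension check: dim(rho) = sum (mult * dim) = 3*1 + 3*1 + 1*1 + 0*1 + 1*2 = 9 = chi_rho(e) = 9.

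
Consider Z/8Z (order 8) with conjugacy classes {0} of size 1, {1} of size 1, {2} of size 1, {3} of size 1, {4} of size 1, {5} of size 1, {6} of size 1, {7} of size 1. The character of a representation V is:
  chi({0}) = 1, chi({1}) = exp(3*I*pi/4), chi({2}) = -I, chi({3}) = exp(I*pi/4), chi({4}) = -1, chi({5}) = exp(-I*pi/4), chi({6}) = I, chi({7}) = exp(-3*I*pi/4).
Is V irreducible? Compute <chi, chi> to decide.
Irreducible: <chi, chi> = 1.

Why: <chi, chi> = (1/|G|) sum_C |C| * |chi(C)|^2 = (1/8)[1*|1|^2 + 1*|exp(3*I*pi/4)|^2 + 1*|-I|^2 + 1*|exp(I*pi/4)|^2 + 1*|-1|^2 + 1*|exp(-I*pi/4)|^2 + 1*|I|^2 + 1*|exp(-3*I*pi/4)|^2]
  = (1/8)[(1) + (1) + (1) + (1) + (1) + (1) + (1) + (1)] = 8/8 = 1.
(Exp terms are combined using exp(i*s)*conj(exp(i*t)) = exp(i*(s-t)), and sums of them are collapsed using the identity that for every m > 1 the m distinct m-th roots of unity sum to 0, e.g. 1 + exp(2*I*pi/3) + exp(-2*I*pi/3) = 0.)
A character is irreducible iff <chi, chi> = 1, so this representation is irreducible.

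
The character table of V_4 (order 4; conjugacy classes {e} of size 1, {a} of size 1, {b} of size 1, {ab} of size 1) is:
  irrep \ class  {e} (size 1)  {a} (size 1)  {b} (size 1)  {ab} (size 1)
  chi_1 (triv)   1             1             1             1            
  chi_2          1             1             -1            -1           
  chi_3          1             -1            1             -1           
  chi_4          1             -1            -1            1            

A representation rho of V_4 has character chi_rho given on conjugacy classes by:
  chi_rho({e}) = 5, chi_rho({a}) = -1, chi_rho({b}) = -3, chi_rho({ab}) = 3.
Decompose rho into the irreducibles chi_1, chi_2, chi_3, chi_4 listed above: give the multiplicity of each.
Multiplicities: chi_1: 1, chi_2: 1, chi_3: 0, chi_4: 3.

Details: Use <chi_rho, chi> = (1/|G|) sum_C |C| * chi_rho(C) * conj(chi(C)) with |G| = 4 for each irreducible chi in the table:
  <chi_rho, chi_1> = (1/4)[1*(5)*conj(1) + 1*(-1)*conj(1) + 1*(-3)*conj(1) + 1*(3)*conj(1)]
      = (1/4)[(5) + (-1) + (-3) + (3)] = 4/4 = 1
  <chi_rho, chi_2> = (1/4)[1*(5)*conj(1) + 1*(-1)*conj(1) + 1*(-3)*conj(-1) + 1*(3)*conj(-1)]
      = (1/4)[(5) + (-1) + (3) + (-3)] = 4/4 = 1
  <chi_rho, chi_3> = (1/4)[1*(5)*conj(1) + 1*(-1)*conj(-1) + 1*(-3)*conj(1) + 1*(3)*conj(-1)]
      = (1/4)[(5) + (1) + (-3) + (-3)] = 0/4 = 0
  <chi_rho, chi_4> = (1/4)[1*(5)*conj(1) + 1*(-1)*conj(-1) + 1*(-3)*conj(-1) + 1*(3)*conj(1)]
      = (1/4)[(5) + (1) + (3) + (3)] = 12/4 = 3
Dimension check: dim(rho) = sum (mult * dim) = 1*1 + 1*1 + 0*1 + 3*1 = 5 = chi_rho(e) = 5.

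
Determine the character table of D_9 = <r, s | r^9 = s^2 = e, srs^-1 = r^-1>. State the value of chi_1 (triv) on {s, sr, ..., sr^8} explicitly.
Conjugacy classes: {e} of size 1, {r^1, r^8} of size 2, {r^2, r^7} of size 2, {r^3, r^6} of size 2, {r^4, r^5} of size 2, {s, sr, ..., sr^8} of size 9.
Character table:
  irrep \ class              {e} (size 1)  {r^1, r^8} (size 2)  {r^2, r^7} (size 2)  {r^3, r^6} (size 2)  {r^4, r^5} (size 2)  {s, sr, ..., sr^8} (size 9)
  chi_1 (triv)               1             1                    1                    1                    1                    1                          
  chi_2 (sign: r->1, s->-1)  1             1                    1                    1                    1                    -1                         
  chi_3 (2d, j=1)            2             2*cos(2*pi/9)        2*cos(4*pi/9)        -1                   -2*cos(pi/9)         0                          
  chi_4 (2d, j=2)            2             2*cos(4*pi/9)        -2*cos(pi/9)         -1                   2*cos(2*pi/9)        0                          
  chi_5 (2d, j=3)            2             -1                   -1                   2                    -1                   0                          
  chi_6 (2d, j=4)            2             -2*cos(pi/9)         2*cos(2*pi/9)        -1                   2*cos(4*pi/9)        0                          

Spot check: chi_1 (triv) on {s, sr, ..., sr^8} = 1.

Derivation: D_9 has order 2*9 = 18 with 6 conjugacy classes, hence 6 irreducibles. Sum of squared dims 1 + 1 + 4 + 4 + 4 + 4 = 18 = |G|. Linear characters come from the abelianisation; the 2-dimensional irreps have character r^k -> 2*cos(2*pi*j*k/9), reflections -> 0.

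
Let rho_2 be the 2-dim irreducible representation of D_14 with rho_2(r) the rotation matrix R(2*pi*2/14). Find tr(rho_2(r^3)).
chi_{rho_2}(r^3) = 2*cos(2*pi*2*3/14) = -2*cos(pi/7)

Working: rho_2(r^3) is rotation by angle 2*pi*2*3/14, whose trace is 2*cos(2*pi*2*3/14) = -2*cos(pi/7).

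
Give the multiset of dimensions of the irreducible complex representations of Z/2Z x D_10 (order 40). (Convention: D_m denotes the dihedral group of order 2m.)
Dimensions: 1, 1, 1, 1, 1, 1, 1, 1, 2, 2, 2, 2, 2, 2, 2, 2

Argument: There are 16 irreducibles (= number of conjugacy classes). Their dimensions d_i satisfy sum d_i^2 = |G| = 40: 1 + 1 + 1 + 1 + 1 + 1 + 1 + 1 + 4 + 4 + 4 + 4 + 4 + 4 + 4 + 4 = 40. (For the product with Z/2Z: each of the 2 1-dim characters of Z/2Z tensors with each irrep of D_10, giving 2 copies of each D_10-dimension.)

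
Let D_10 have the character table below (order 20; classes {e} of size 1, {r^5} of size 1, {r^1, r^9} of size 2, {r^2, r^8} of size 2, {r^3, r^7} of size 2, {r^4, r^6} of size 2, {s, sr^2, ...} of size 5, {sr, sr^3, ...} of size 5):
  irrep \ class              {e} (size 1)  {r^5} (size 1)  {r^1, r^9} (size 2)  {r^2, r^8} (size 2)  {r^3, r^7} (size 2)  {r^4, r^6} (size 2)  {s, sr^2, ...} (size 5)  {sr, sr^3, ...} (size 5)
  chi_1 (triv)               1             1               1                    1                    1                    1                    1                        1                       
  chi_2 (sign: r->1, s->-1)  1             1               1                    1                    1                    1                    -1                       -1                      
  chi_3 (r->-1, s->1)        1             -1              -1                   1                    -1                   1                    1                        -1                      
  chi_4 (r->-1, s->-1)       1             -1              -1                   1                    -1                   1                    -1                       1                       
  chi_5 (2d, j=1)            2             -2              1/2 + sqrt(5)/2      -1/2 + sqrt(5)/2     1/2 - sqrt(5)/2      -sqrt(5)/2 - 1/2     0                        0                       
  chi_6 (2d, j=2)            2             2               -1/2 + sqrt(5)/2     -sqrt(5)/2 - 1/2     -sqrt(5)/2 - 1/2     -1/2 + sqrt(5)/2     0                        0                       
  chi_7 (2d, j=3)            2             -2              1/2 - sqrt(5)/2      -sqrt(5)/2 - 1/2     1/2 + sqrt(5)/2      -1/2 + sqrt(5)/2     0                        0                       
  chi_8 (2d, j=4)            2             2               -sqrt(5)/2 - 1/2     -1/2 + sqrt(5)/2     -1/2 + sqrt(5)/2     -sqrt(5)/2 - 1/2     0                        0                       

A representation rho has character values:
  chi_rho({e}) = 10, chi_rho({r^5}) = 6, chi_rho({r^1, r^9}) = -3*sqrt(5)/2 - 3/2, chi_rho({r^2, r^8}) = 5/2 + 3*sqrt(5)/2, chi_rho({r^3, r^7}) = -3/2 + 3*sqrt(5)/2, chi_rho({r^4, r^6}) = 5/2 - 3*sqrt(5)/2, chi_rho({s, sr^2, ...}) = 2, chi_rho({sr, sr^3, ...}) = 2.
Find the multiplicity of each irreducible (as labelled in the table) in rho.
Multiplicities: chi_1: 2, chi_2: 0, chi_3: 1, chi_4: 1, chi_5: 0, chi_6: 0, chi_7: 0, chi_8: 3.

Why: Use <chi_rho, chi> = (1/|G|) sum_C |C| * chi_rho(C) * conj(chi(C)) with |G| = 20 for each irreducible chi in the table:
  <chi_rho, chi_1> = (1/20)[1*(10)*conj(1) + 1*(6)*conj(1) + 2*(-3*sqrt(5)/2 - 3/2)*conj(1) + 2*(5/2 + 3*sqrt(5)/2)*conj(1) + 2*(-3/2 + 3*sqrt(5)/2)*conj(1) + 2*(5/2 - 3*sqrt(5)/2)*conj(1) + 5*(2)*conj(1) + 5*(2)*conj(1)]
      = (1/20)[(10) + (6) + (-3*sqrt(5) - 3) + (5 + 3*sqrt(5)) + (-3 + 3*sqrt(5)) + (5 - 3*sqrt(5)) + (10) + (10)] = 40/20 = 2
  <chi_rho, chi_2> = (1/20)[1*(10)*conj(1) + 1*(6)*conj(1) + 2*(-3*sqrt(5)/2 - 3/2)*conj(1) + 2*(5/2 + 3*sqrt(5)/2)*conj(1) + 2*(-3/2 + 3*sqrt(5)/2)*conj(1) + 2*(5/2 - 3*sqrt(5)/2)*conj(1) + 5*(2)*conj(-1) + 5*(2)*conj(-1)]
      = (1/20)[(10) + (6) + (-3*sqrt(5) - 3) + (5 + 3*sqrt(5)) + (-3 + 3*sqrt(5)) + (5 - 3*sqrt(5)) + (-10) + (-10)] = 0/20 = 0
  <chi_rho, chi_3> = (1/20)[1*(10)*conj(1) + 1*(6)*conj(-1) + 2*(-3*sqrt(5)/2 - 3/2)*conj(-1) + 2*(5/2 + 3*sqrt(5)/2)*conj(1) + 2*(-3/2 + 3*sqrt(5)/2)*conj(-1) + 2*(5/2 - 3*sqrt(5)/2)*conj(1) + 5*(2)*conj(1) + 5*(2)*conj(-1)]
      = (1/20)[(10) + (-6) + (3 + 3*sqrt(5)) + (5 + 3*sqrt(5)) + (3 - 3*sqrt(5)) + (5 - 3*sqrt(5)) + (10) + (-10)] = 20/20 = 1
  <chi_rho, chi_4> = (1/20)[1*(10)*conj(1) + 1*(6)*conj(-1) + 2*(-3*sqrt(5)/2 - 3/2)*conj(-1) + 2*(5/2 + 3*sqrt(5)/2)*conj(1) + 2*(-3/2 + 3*sqrt(5)/2)*conj(-1) + 2*(5/2 - 3*sqrt(5)/2)*conj(1) + 5*(2)*conj(-1) + 5*(2)*conj(1)]
      = (1/20)[(10) + (-6) + (3 + 3*sqrt(5)) + (5 + 3*sqrt(5)) + (3 - 3*sqrt(5)) + (5 - 3*sqrt(5)) + (-10) + (10)] = 20/20 = 1
  <chi_rho, chi_5> = (1/20)[1*(10)*conj(2) + 1*(6)*conj(-2) + 2*(-3*sqrt(5)/2 - 3/2)*conj(1/2 + sqrt(5)/2) + 2*(5/2 + 3*sqrt(5)/2)*conj(-1/2 + sqrt(5)/2) + 2*(-3/2 + 3*sqrt(5)/2)*conj(1/2 - sqrt(5)/2) + 2*(5/2 - 3*sqrt(5)/2)*conj(-sqrt(5)/2 - 1/2) + 5*(2)*conj(0) + 5*(2)*conj(0)]
      = (1/20)[(20) + (-12) + (-9 - 3*sqrt(5)) + (sqrt(5) + 5) + (-9 + 3*sqrt(5)) + (5 - sqrt(5)) + (0) + (0)] = 0/20 = 0
  <chi_rho, chi_6> = (1/20)[1*(10)*conj(2) + 1*(6)*conj(2) + 2*(-3*sqrt(5)/2 - 3/2)*conj(-1/2 + sqrt(5)/2) + 2*(5/2 + 3*sqrt(5)/2)*conj(-sqrt(5)/2 - 1/2) + 2*(-3/2 + 3*sqrt(5)/2)*conj(-sqrt(5)/2 - 1/2) + 2*(5/2 - 3*sqrt(5)/2)*conj(-1/2 + sqrt(5)/2) + 5*(2)*conj(0) + 5*(2)*conj(0)]
      = (1/20)[(20) + (12) + (-6) + (-10 - 4*sqrt(5)) + (-6) + (-10 + 4*sqrt(5)) + (0) + (0)] = 0/20 = 0
  <chi_rho, chi_7> = (1/20)[1*(10)*conj(2) + 1*(6)*conj(-2) + 2*(-3*sqrt(5)/2 - 3/2)*conj(1/2 - sqrt(5)/2) + 2*(5/2 + 3*sqrt(5)/2)*conj(-sqrt(5)/2 - 1/2) + 2*(-3/2 + 3*sqrt(5)/2)*conj(1/2 + sqrt(5)/2) + 2*(5/2 - 3*sqrt(5)/2)*conj(-1/2 + sqrt(5)/2) + 5*(2)*conj(0) + 5*(2)*conj(0)]
      = (1/20)[(20) + (-12) + (6) + (-10 - 4*sqrt(5)) + (6) + (-10 + 4*sqrt(5)) + (0) + (0)] = 0/20 = 0
  <chi_rho, chi_8> = (1/20)[1*(10)*conj(2) + 1*(6)*conj(2) + 2*(-3*sqrt(5)/2 - 3/2)*conj(-sqrt(5)/2 - 1/2) + 2*(5/2 + 3*sqrt(5)/2)*conj(-1/2 + sqrt(5)/2) + 2*(-3/2 + 3*sqrt(5)/2)*conj(-1/2 + sqrt(5)/2) + 2*(5/2 - 3*sqrt(5)/2)*conj(-sqrt(5)/2 - 1/2) + 5*(2)*conj(0) + 5*(2)*conj(0)]
      = (1/20)[(20) + (12) + (3*sqrt(5) + 9) + (sqrt(5) + 5) + (9 - 3*sqrt(5)) + (5 - sqrt(5)) + (0) + (0)] = 60/20 = 3
Dimension check: dim(rho) = sum (mult * dim) = 2*1 + 0*1 + 1*1 + 1*1 + 0*2 + 0*2 + 0*2 + 3*2 = 10 = chi_rho(e) = 10.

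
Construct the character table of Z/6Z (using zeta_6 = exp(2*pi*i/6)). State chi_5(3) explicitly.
Character table of Z/6Z (irreps indexed chi_0,...,chi_5 with chi_k(m) = zeta_6^(k*m), zeta_6 = exp(2*pi*i/6)):
  irrep \ class  {0} (size 1)  {1} (size 1)    {2} (size 1)    {3} (size 1)  {4} (size 1)    {5} (size 1)  
  chi_0          1             1               1               1             1               1             
  chi_1          1             exp(I*pi/3)     exp(2*I*pi/3)   -1            exp(-2*I*pi/3)  exp(-I*pi/3)  
  chi_2          1             exp(2*I*pi/3)   exp(-2*I*pi/3)  1             exp(2*I*pi/3)   exp(-2*I*pi/3)
  chi_3          1             -1              1               -1            1               -1            
  chi_4          1             exp(-2*I*pi/3)  exp(2*I*pi/3)   1             exp(-2*I*pi/3)  exp(2*I*pi/3) 
  chi_5          1             exp(-I*pi/3)    exp(-2*I*pi/3)  -1            exp(2*I*pi/3)   exp(I*pi/3)   

Spot check: chi_5(3) = zeta_6^(5*3) = zeta_6^15 = -1.

Justification: Z/6Z is abelian, so all 6 irreducible complex representations are 1-dimensional. They are given by chi_k(m) = zeta_6^(k*m) for k = 0,...,5. Row orthogonality: sum_m chi_k(m) conj(chi_l(m)) = 6 * [k = l].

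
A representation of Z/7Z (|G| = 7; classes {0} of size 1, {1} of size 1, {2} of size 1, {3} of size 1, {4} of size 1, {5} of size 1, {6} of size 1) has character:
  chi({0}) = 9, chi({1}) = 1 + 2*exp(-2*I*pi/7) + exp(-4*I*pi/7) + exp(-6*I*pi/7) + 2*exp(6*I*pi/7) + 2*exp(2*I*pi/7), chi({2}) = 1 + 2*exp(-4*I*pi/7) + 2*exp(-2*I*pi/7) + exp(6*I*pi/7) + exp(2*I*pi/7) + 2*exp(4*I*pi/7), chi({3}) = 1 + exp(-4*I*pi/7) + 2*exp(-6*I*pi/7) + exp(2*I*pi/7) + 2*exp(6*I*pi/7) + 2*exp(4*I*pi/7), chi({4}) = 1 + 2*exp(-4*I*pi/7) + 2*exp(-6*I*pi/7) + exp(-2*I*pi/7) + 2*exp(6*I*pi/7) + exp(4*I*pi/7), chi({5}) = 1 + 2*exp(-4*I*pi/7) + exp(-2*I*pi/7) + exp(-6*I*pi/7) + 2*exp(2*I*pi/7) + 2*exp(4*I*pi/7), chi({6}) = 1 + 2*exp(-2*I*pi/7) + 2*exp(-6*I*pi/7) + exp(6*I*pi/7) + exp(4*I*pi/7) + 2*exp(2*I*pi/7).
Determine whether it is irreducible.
Not irreducible (reducible): <chi, chi> = 15 > 1.

Justification: <chi, chi> = (1/|G|) sum_C |C| * |chi(C)|^2 = (1/7)[1*|9|^2 + 1*|1 + 2*exp(-2*I*pi/7) + exp(-4*I*pi/7) + exp(-6*I*pi/7) + 2*exp(6*I*pi/7) + 2*exp(2*I*pi/7)|^2 + 1*|1 + 2*exp(-4*I*pi/7) + 2*exp(-2*I*pi/7) + exp(6*I*pi/7) + exp(2*I*pi/7) + 2*exp(4*I*pi/7)|^2 + 1*|1 + exp(-4*I*pi/7) + 2*exp(-6*I*pi/7) + exp(2*I*pi/7) + 2*exp(6*I*pi/7) + 2*exp(4*I*pi/7)|^2 + 1*|1 + 2*exp(-4*I*pi/7) + 2*exp(-6*I*pi/7) + exp(-2*I*pi/7) + 2*exp(6*I*pi/7) + exp(4*I*pi/7)|^2 + 1*|1 + 2*exp(-4*I*pi/7) + exp(-2*I*pi/7) + exp(-6*I*pi/7) + 2*exp(2*I*pi/7) + 2*exp(4*I*pi/7)|^2 + 1*|1 + 2*exp(-2*I*pi/7) + 2*exp(-6*I*pi/7) + exp(6*I*pi/7) + exp(4*I*pi/7) + 2*exp(2*I*pi/7)|^2]
  = (1/7)[(81) + (15 + 13*exp(-4*I*pi/7) + 9*exp(-2*I*pi/7) + 11*exp(-6*I*pi/7) + 11*exp(6*I*pi/7) + 9*exp(2*I*pi/7) + 13*exp(4*I*pi/7)) + (15 + 9*exp(-4*I*pi/7) + 11*exp(-2*I*pi/7) + 13*exp(-6*I*pi/7) + 13*exp(6*I*pi/7) + 11*exp(2*I*pi/7) + 9*exp(4*I*pi/7)) + (15 + 11*exp(-4*I*pi/7) + 13*exp(-2*I*pi/7) + 9*exp(-6*I*pi/7) + 9*exp(6*I*pi/7) + 13*exp(2*I*pi/7) + 11*exp(4*I*pi/7)) + (15 + 11*exp(-4*I*pi/7) + 13*exp(-2*I*pi/7) + 9*exp(-6*I*pi/7) + 9*exp(6*I*pi/7) + 13*exp(2*I*pi/7) + 11*exp(4*I*pi/7)) + (15 + 9*exp(-4*I*pi/7) + 11*exp(-2*I*pi/7) + 13*exp(-6*I*pi/7) + 13*exp(6*I*pi/7) + 11*exp(2*I*pi/7) + 9*exp(4*I*pi/7)) + (15 + 13*exp(-4*I*pi/7) + 9*exp(-2*I*pi/7) + 11*exp(-6*I*pi/7) + 11*exp(6*I*pi/7) + 9*exp(2*I*pi/7) + 13*exp(4*I*pi/7))] = 105/7 = 15.
(Exp terms are combined using exp(i*s)*conj(exp(i*t)) = exp(i*(s-t)), and sums of them are collapsed using the identity that for every m > 1 the m distinct m-th roots of unity sum to 0, e.g. 1 + exp(2*I*pi/3) + exp(-2*I*pi/3) = 0.)
A character is irreducible iff <chi, chi> = 1, so this representation is reducible.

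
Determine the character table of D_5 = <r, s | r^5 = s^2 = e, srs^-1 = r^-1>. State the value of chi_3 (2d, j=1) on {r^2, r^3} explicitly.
Conjugacy classes: {e} of size 1, {r^1, r^4} of size 2, {r^2, r^3} of size 2, {s, sr, ..., sr^4} of size 5.
Character table:
  irrep \ class              {e} (size 1)  {r^1, r^4} (size 2)  {r^2, r^3} (size 2)  {s, sr, ..., sr^4} (size 5)
  chi_1 (triv)               1             1                    1                    1                          
  chi_2 (sign: r->1, s->-1)  1             1                    1                    -1                         
  chi_3 (2d, j=1)            2             -1/2 + sqrt(5)/2     -sqrt(5)/2 - 1/2     0                          
  chi_4 (2d, j=2)            2             -sqrt(5)/2 - 1/2     -1/2 + sqrt(5)/2     0                          

Spot check: chi_3 (2d, j=1) on {r^2, r^3} = -sqrt(5)/2 - 1/2.

Justification: D_5 has order 2*5 = 10 with 4 conjugacy classes, hence 4 irreducibles. Sum of squared dims 1 + 1 + 4 + 4 = 10 = |G|. Linear characters come from the abelianisation; the 2-dimensional irreps have character r^k -> 2*cos(2*pi*j*k/5), reflections -> 0.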